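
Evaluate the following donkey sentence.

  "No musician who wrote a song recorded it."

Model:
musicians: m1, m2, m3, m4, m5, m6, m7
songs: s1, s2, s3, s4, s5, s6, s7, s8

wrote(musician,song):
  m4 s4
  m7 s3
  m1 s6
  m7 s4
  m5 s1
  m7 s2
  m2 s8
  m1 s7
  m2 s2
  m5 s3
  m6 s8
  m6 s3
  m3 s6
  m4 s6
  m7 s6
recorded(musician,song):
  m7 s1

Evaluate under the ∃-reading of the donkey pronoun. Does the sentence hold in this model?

"it" takes "a song" as antecedent — a donkey pronoun bound across the clause boundary.
Truth condition: for no (m,s) with wrote(m,s) does recorded(m,s) hold.
Restrictor pairs — does the scope hold? (m1,s6):fails  (m1,s7):fails  (m2,s2):fails  (m2,s8):fails  (m3,s6):fails  (m4,s4):fails  (m4,s6):fails  (m5,s1):fails  (m5,s3):fails  (m6,s3):fails  (m6,s8):fails  (m7,s2):fails  (m7,s3):fails  (m7,s4):fails  (m7,s6):fails
Scope holds for no restrictor pair, so the sentence is true.

True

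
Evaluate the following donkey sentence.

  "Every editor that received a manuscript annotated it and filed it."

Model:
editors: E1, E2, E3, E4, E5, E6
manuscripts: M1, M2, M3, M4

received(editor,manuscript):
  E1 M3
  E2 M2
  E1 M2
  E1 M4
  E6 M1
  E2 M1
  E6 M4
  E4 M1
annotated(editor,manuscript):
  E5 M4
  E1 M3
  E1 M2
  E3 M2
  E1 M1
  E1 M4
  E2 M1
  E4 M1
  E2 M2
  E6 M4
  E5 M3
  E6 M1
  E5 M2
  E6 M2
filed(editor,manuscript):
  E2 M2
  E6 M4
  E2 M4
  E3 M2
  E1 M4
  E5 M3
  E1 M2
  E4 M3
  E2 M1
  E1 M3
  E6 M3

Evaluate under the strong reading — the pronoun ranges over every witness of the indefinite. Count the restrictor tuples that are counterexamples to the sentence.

"it" takes "a manuscript" as antecedent — a donkey pronoun bound across the clause boundary.
Strong reading: for every (e,m) with received(e,m), annotated(e,m) ∧ filed(e,m).
Restrictor pairs: (E1,M2) ✓  (E1,M3) ✓  (E1,M4) ✓  (E2,M1) ✓  (E2,M2) ✓  (E4,M1) ✗  (E6,M1) ✗  (E6,M4) ✓
Counterexamples (restrictor pairs failing the scope): 2.

2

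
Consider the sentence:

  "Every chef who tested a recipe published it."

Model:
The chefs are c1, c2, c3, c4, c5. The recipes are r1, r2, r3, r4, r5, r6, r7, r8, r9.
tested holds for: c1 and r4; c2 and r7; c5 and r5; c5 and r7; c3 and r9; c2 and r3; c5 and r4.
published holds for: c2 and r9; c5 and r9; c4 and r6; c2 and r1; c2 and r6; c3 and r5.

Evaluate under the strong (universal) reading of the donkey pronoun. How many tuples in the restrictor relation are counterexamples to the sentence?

7

"it" takes "a recipe" as antecedent — a donkey pronoun bound across the clause boundary.
Strong reading: for every (c,r) with tested(c,r), published(c,r).
Restrictor pairs: (c1,r4) ✗  (c2,r3) ✗  (c2,r7) ✗  (c3,r9) ✗  (c5,r4) ✗  (c5,r5) ✗  (c5,r7) ✗
Counterexamples (restrictor pairs failing the scope): 7.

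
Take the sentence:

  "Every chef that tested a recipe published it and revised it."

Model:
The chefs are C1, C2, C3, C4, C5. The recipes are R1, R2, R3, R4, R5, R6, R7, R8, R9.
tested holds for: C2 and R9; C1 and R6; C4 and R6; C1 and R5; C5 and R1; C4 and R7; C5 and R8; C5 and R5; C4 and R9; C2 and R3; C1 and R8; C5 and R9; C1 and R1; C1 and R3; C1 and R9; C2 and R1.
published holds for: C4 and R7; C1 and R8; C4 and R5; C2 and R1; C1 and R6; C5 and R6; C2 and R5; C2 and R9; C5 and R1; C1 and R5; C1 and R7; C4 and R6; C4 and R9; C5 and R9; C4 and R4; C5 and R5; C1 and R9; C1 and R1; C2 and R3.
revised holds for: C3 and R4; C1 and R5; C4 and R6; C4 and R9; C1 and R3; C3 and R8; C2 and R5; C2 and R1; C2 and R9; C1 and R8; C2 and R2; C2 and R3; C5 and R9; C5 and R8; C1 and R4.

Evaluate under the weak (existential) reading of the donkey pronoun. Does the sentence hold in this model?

True

"it" takes "a recipe" as antecedent — a donkey pronoun bound across the clause boundary.
Weak reading: every chef c with some tested-recipe has at least one tested-recipe r such that published(c,r) ∧ revised(c,r).
Per chef: C1:✓  C2:✓  C4:✓  C5:✓
Every chef in the restrictor has a witness.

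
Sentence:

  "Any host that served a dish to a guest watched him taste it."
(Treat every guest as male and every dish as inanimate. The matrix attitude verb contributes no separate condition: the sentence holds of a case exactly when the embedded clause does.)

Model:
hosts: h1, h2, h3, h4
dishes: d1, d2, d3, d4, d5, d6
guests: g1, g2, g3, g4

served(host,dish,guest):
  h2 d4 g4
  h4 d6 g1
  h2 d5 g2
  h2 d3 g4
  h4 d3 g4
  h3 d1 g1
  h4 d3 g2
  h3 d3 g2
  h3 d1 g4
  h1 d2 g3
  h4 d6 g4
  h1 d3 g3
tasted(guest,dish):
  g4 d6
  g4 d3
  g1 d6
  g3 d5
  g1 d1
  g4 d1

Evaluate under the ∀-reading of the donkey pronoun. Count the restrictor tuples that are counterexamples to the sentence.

6

"him" takes "a guest" as antecedent and "it" takes "a dish"; both are donkey pronouns co-varying with the restrictor.
Strong reading: for every (h,d,g) with served(h,d,g), tasted(g,d).
Restrictor triples: (h1,d2,g3)→tasted(g3,d2) ✗  (h1,d3,g3)→tasted(g3,d3) ✗  (h2,d3,g4)→tasted(g4,d3) ✓  (h2,d4,g4)→tasted(g4,d4) ✗  (h2,d5,g2)→tasted(g2,d5) ✗  (h3,d1,g1)→tasted(g1,d1) ✓  (h3,d1,g4)→tasted(g4,d1) ✓  (h3,d3,g2)→tasted(g2,d3) ✗  (h4,d3,g2)→tasted(g2,d3) ✗  (h4,d3,g4)→tasted(g4,d3) ✓  (h4,d6,g1)→tasted(g1,d6) ✓  (h4,d6,g4)→tasted(g4,d6) ✓
Counterexamples (restrictor triples failing the scope): 6.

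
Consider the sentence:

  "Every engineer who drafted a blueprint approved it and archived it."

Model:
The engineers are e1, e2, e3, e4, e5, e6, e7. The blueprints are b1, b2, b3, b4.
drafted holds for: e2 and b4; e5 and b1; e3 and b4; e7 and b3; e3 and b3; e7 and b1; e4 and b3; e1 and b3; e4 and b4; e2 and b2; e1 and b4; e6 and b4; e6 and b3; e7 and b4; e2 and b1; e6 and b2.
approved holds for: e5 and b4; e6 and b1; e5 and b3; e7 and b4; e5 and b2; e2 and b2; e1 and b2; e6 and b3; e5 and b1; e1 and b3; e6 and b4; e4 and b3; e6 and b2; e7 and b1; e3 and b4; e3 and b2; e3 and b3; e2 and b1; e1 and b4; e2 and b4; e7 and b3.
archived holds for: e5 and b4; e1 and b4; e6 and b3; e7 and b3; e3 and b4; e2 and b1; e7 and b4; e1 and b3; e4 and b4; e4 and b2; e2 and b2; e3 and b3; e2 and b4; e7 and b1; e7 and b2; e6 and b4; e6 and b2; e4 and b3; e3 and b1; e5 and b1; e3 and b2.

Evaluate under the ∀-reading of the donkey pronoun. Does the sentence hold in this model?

"it" takes "a blueprint" as antecedent — a donkey pronoun bound across the clause boundary.
Strong reading: for every (e,b) with drafted(e,b), approved(e,b) ∧ archived(e,b).
Restrictor pairs: (e1,b3) ✓  (e1,b4) ✓  (e2,b1) ✓  (e2,b2) ✓  (e2,b4) ✓  (e3,b3) ✓  (e3,b4) ✓  (e4,b3) ✓  (e4,b4) ✗  (e5,b1) ✓  (e6,b2) ✓  (e6,b3) ✓  (e6,b4) ✓  (e7,b1) ✓  (e7,b3) ✓  (e7,b4) ✓
Counterexample: (e4,b4) is in drafted but fails the scope.

False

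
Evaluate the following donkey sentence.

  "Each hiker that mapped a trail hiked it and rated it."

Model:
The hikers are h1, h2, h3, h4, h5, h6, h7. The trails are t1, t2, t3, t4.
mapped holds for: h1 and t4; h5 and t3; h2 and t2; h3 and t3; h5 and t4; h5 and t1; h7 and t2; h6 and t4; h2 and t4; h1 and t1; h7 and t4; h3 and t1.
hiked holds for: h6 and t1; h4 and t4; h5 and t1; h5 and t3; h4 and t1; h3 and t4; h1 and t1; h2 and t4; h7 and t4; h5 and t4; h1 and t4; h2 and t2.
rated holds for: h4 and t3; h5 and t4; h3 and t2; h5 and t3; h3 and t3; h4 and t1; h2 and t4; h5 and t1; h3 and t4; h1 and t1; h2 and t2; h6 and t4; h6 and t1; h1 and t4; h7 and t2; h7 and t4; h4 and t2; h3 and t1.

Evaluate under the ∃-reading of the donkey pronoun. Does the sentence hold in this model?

"it" takes "a trail" as antecedent — a donkey pronoun bound across the clause boundary.
Weak reading: every hiker h with some mapped-trail has at least one mapped-trail t such that hiked(h,t) ∧ rated(h,t).
Per hiker: h1:✓  h2:✓  h3:✗  h5:✓  h6:✗  h7:✓
h3 has no witness among its mapped-trails.

False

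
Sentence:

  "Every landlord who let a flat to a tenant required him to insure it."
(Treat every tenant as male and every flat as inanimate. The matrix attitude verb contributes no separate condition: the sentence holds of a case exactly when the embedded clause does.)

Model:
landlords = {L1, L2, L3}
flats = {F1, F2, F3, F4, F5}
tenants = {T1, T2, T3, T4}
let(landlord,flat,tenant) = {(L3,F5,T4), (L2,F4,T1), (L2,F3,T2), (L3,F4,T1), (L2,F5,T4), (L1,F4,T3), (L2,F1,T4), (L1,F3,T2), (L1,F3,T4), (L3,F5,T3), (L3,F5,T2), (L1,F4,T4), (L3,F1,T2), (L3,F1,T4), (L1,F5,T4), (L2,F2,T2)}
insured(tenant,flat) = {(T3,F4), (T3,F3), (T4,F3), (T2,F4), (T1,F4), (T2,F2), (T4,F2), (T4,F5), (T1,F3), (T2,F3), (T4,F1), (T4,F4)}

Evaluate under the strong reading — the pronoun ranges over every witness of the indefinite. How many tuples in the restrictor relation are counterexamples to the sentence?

"him" takes "a tenant" as antecedent and "it" takes "a flat"; both are donkey pronouns co-varying with the restrictor.
Strong reading: for every (l,f,t) with let(l,f,t), insured(t,f).
Restrictor triples: (L1,F3,T2)→insured(T2,F3) ✓  (L1,F3,T4)→insured(T4,F3) ✓  (L1,F4,T3)→insured(T3,F4) ✓  (L1,F4,T4)→insured(T4,F4) ✓  (L1,F5,T4)→insured(T4,F5) ✓  (L2,F1,T4)→insured(T4,F1) ✓  (L2,F2,T2)→insured(T2,F2) ✓  (L2,F3,T2)→insured(T2,F3) ✓  (L2,F4,T1)→insured(T1,F4) ✓  (L2,F5,T4)→insured(T4,F5) ✓  (L3,F1,T2)→insured(T2,F1) ✗  (L3,F1,T4)→insured(T4,F1) ✓  (L3,F4,T1)→insured(T1,F4) ✓  (L3,F5,T2)→insured(T2,F5) ✗  (L3,F5,T3)→insured(T3,F5) ✗  (L3,F5,T4)→insured(T4,F5) ✓
Counterexamples (restrictor triples failing the scope): 3.

3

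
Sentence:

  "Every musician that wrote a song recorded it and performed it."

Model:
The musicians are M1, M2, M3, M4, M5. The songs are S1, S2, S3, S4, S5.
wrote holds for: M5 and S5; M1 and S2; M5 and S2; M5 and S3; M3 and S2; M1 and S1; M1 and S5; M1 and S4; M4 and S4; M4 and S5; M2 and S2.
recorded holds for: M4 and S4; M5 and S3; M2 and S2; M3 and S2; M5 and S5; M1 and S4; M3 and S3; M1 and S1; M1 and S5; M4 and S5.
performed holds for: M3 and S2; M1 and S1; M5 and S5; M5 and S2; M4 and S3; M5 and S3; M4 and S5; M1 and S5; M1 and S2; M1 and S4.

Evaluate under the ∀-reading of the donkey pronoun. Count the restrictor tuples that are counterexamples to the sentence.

"it" takes "a song" as antecedent — a donkey pronoun bound across the clause boundary.
Strong reading: for every (m,s) with wrote(m,s), recorded(m,s) ∧ performed(m,s).
Restrictor pairs: (M1,S1) ✓  (M1,S2) ✗  (M1,S4) ✓  (M1,S5) ✓  (M2,S2) ✗  (M3,S2) ✓  (M4,S4) ✗  (M4,S5) ✓  (M5,S2) ✗  (M5,S3) ✓  (M5,S5) ✓
Counterexamples (restrictor pairs failing the scope): 4.

4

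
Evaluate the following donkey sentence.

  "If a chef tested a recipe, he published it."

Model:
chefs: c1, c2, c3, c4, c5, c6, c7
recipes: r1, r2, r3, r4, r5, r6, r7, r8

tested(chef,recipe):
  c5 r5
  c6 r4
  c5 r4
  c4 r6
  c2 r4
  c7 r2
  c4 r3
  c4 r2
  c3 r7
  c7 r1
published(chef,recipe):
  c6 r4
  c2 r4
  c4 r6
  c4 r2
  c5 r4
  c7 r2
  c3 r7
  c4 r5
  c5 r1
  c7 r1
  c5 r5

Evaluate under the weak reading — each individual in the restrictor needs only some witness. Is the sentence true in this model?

True

"it" takes "a recipe" as antecedent — a donkey pronoun bound across the clause boundary.
Weak reading: every chef c with some tested-recipe has at least one tested-recipe r such that published(c,r).
Per chef: c2:✓  c3:✓  c4:✓  c5:✓  c6:✓  c7:✓
Every chef in the restrictor has a witness.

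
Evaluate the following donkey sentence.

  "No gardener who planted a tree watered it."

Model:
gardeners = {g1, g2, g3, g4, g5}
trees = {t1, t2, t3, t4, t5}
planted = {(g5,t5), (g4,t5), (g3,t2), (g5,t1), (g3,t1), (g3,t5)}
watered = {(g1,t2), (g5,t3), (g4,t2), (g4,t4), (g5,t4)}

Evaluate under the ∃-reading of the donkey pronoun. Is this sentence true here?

True

"it" takes "a tree" as antecedent — a donkey pronoun bound across the clause boundary.
Truth condition: for no (g,t) with planted(g,t) does watered(g,t) hold.
Restrictor pairs — does the scope hold? (g3,t1):fails  (g3,t2):fails  (g3,t5):fails  (g4,t5):fails  (g5,t1):fails  (g5,t5):fails
Scope holds for no restrictor pair, so the sentence is true.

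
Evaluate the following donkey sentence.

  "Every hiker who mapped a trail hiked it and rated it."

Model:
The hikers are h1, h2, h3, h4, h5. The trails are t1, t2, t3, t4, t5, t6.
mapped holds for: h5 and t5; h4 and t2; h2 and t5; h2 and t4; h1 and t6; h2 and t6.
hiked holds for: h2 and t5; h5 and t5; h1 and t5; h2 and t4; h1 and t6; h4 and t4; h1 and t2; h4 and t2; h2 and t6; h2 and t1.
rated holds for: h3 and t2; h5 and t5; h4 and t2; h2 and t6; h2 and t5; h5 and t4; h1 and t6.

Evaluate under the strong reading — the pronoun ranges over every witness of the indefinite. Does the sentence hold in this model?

False

"it" takes "a trail" as antecedent — a donkey pronoun bound across the clause boundary.
Strong reading: for every (h,t) with mapped(h,t), hiked(h,t) ∧ rated(h,t).
Restrictor pairs: (h1,t6) ✓  (h2,t4) ✗  (h2,t5) ✓  (h2,t6) ✓  (h4,t2) ✓  (h5,t5) ✓
Counterexample: (h2,t4) is in mapped but fails the scope.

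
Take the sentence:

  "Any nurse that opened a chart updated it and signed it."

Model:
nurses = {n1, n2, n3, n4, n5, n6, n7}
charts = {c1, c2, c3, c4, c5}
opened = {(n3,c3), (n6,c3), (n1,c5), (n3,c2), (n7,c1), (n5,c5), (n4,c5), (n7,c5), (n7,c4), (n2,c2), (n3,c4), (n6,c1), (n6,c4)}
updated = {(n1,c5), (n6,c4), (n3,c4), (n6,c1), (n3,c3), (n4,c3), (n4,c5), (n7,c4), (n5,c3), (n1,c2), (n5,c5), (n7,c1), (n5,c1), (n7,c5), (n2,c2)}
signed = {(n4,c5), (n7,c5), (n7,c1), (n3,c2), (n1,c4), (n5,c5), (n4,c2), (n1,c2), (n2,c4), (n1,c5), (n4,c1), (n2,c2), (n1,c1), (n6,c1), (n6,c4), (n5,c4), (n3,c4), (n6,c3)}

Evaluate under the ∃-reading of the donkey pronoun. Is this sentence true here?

"it" takes "a chart" as antecedent — a donkey pronoun bound across the clause boundary.
Weak reading: every nurse n with some opened-chart has at least one opened-chart c such that updated(n,c) ∧ signed(n,c).
Per nurse: n1:✓  n2:✓  n3:✓  n4:✓  n5:✓  n6:✓  n7:✓
Every nurse in the restrictor has a witness.

True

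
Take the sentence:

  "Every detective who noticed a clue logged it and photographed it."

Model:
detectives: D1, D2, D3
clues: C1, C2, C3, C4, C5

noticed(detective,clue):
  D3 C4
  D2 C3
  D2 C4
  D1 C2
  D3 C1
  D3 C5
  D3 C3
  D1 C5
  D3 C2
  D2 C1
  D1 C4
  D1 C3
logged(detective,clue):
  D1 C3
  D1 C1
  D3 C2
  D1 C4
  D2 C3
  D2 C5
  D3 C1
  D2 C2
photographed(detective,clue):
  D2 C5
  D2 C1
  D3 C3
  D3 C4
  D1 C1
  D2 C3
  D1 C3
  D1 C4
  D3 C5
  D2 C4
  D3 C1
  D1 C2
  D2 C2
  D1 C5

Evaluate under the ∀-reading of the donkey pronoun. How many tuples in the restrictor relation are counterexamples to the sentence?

8

"it" takes "a clue" as antecedent — a donkey pronoun bound across the clause boundary.
Strong reading: for every (d,c) with noticed(d,c), logged(d,c) ∧ photographed(d,c).
Restrictor pairs: (D1,C2) ✗  (D1,C3) ✓  (D1,C4) ✓  (D1,C5) ✗  (D2,C1) ✗  (D2,C3) ✓  (D2,C4) ✗  (D3,C1) ✓  (D3,C2) ✗  (D3,C3) ✗  (D3,C4) ✗  (D3,C5) ✗
Counterexamples (restrictor pairs failing the scope): 8.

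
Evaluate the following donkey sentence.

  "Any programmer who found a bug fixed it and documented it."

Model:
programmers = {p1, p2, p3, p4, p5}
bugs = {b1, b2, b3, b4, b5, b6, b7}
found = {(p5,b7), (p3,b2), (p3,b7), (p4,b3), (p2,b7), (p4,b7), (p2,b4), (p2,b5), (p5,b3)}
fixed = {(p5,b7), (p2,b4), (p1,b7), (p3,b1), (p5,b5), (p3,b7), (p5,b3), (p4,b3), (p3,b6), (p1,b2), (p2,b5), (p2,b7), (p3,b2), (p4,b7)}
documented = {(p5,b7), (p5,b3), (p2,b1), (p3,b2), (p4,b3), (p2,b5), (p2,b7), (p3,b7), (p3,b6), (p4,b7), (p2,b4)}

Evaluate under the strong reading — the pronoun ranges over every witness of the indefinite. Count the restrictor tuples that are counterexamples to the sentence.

"it" takes "a bug" as antecedent — a donkey pronoun bound across the clause boundary.
Strong reading: for every (p,b) with found(p,b), fixed(p,b) ∧ documented(p,b).
Restrictor pairs: (p2,b4) ✓  (p2,b5) ✓  (p2,b7) ✓  (p3,b2) ✓  (p3,b7) ✓  (p4,b3) ✓  (p4,b7) ✓  (p5,b3) ✓  (p5,b7) ✓
Counterexamples (restrictor pairs failing the scope): 0.

0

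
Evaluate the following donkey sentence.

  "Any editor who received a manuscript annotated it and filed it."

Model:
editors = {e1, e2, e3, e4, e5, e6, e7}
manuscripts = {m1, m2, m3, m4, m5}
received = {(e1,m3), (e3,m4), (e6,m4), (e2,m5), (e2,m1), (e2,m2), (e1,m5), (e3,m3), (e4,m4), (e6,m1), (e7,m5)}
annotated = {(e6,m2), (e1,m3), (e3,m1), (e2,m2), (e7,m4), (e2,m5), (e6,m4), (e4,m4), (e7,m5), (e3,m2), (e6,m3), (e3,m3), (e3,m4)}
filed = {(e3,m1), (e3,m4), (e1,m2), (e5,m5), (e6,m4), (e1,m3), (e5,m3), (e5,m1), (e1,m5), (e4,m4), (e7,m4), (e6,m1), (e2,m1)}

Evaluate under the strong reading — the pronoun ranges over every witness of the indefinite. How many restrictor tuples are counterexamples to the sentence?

"it" takes "a manuscript" as antecedent — a donkey pronoun bound across the clause boundary.
Strong reading: for every (e,m) with received(e,m), annotated(e,m) ∧ filed(e,m).
Restrictor pairs: (e1,m3) ✓  (e1,m5) ✗  (e2,m1) ✗  (e2,m2) ✗  (e2,m5) ✗  (e3,m3) ✗  (e3,m4) ✓  (e4,m4) ✓  (e6,m1) ✗  (e6,m4) ✓  (e7,m5) ✗
Counterexamples (restrictor pairs failing the scope): 7.

7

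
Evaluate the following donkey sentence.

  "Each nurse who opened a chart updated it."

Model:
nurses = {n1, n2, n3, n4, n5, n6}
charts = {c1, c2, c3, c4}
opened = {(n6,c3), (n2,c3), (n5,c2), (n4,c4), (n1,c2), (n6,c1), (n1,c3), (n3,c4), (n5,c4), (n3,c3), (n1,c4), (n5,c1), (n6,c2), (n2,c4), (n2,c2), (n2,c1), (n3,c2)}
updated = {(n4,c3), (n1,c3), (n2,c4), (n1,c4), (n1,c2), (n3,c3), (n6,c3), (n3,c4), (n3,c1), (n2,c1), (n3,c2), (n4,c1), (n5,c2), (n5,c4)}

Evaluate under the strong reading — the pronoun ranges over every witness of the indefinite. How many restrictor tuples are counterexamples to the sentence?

6

"it" takes "a chart" as antecedent — a donkey pronoun bound across the clause boundary.
Strong reading: for every (n,c) with opened(n,c), updated(n,c).
Restrictor pairs: (n1,c2) ✓  (n1,c3) ✓  (n1,c4) ✓  (n2,c1) ✓  (n2,c2) ✗  (n2,c3) ✗  (n2,c4) ✓  (n3,c2) ✓  (n3,c3) ✓  (n3,c4) ✓  (n4,c4) ✗  (n5,c1) ✗  (n5,c2) ✓  (n5,c4) ✓  (n6,c1) ✗  (n6,c2) ✗  (n6,c3) ✓
Counterexamples (restrictor pairs failing the scope): 6.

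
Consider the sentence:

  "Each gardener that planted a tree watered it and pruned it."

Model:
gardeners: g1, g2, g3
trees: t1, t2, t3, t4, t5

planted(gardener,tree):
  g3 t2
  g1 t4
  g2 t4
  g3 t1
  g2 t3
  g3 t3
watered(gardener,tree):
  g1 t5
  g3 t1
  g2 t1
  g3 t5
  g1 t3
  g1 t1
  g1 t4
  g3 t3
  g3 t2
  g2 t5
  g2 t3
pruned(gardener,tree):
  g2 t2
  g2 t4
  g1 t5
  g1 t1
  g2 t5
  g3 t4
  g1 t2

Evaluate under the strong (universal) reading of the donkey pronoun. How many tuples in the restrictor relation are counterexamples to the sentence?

"it" takes "a tree" as antecedent — a donkey pronoun bound across the clause boundary.
Strong reading: for every (g,t) with planted(g,t), watered(g,t) ∧ pruned(g,t).
Restrictor pairs: (g1,t4) ✗  (g2,t3) ✗  (g2,t4) ✗  (g3,t1) ✗  (g3,t2) ✗  (g3,t3) ✗
Counterexamples (restrictor pairs failing the scope): 6.

6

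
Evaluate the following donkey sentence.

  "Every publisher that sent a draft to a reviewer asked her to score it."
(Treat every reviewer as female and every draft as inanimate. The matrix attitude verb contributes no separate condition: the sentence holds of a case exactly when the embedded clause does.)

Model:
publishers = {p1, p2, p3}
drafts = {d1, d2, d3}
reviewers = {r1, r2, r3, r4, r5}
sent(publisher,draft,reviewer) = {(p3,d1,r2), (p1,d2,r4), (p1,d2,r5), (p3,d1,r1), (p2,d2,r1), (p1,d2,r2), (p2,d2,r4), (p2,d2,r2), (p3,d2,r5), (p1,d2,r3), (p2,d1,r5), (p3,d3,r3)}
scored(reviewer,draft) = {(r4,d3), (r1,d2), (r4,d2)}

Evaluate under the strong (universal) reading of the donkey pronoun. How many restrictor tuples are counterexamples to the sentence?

9

"her" takes "a reviewer" as antecedent and "it" takes "a draft"; both are donkey pronouns co-varying with the restrictor.
Strong reading: for every (p,d,r) with sent(p,d,r), scored(r,d).
Restrictor triples: (p1,d2,r2)→scored(r2,d2) ✗  (p1,d2,r3)→scored(r3,d2) ✗  (p1,d2,r4)→scored(r4,d2) ✓  (p1,d2,r5)→scored(r5,d2) ✗  (p2,d1,r5)→scored(r5,d1) ✗  (p2,d2,r1)→scored(r1,d2) ✓  (p2,d2,r2)→scored(r2,d2) ✗  (p2,d2,r4)→scored(r4,d2) ✓  (p3,d1,r1)→scored(r1,d1) ✗  (p3,d1,r2)→scored(r2,d1) ✗  (p3,d2,r5)→scored(r5,d2) ✗  (p3,d3,r3)→scored(r3,d3) ✗
Counterexamples (restrictor triples failing the scope): 9.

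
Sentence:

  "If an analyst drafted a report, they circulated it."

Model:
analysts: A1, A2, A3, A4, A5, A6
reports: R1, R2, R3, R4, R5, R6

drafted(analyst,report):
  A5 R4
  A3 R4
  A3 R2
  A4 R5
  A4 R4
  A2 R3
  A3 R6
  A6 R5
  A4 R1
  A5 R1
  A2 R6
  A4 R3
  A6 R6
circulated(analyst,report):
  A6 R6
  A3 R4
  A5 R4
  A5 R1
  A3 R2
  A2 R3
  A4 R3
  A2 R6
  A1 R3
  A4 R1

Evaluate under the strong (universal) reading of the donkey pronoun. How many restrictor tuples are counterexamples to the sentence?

4

"it" takes "a report" as antecedent — a donkey pronoun bound across the clause boundary.
Strong reading: for every (a,r) with drafted(a,r), circulated(a,r).
Restrictor pairs: (A2,R3) ✓  (A2,R6) ✓  (A3,R2) ✓  (A3,R4) ✓  (A3,R6) ✗  (A4,R1) ✓  (A4,R3) ✓  (A4,R4) ✗  (A4,R5) ✗  (A5,R1) ✓  (A5,R4) ✓  (A6,R5) ✗  (A6,R6) ✓
Counterexamples (restrictor pairs failing the scope): 4.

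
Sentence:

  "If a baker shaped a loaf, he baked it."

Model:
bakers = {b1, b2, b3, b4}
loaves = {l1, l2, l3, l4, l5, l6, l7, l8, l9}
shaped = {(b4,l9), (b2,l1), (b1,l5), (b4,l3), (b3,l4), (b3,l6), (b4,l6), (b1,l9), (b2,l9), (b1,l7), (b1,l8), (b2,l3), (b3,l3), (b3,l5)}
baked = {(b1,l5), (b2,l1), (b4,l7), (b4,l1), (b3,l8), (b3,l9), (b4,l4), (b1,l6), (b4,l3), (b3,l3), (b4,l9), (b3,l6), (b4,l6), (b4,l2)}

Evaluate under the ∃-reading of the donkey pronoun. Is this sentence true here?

"it" takes "a loaf" as antecedent — a donkey pronoun bound across the clause boundary.
Weak reading: every baker b with some shaped-loaf has at least one shaped-loaf l such that baked(b,l).
Per baker: b1:✓  b2:✓  b3:✓  b4:✓
Every baker in the restrictor has a witness.

True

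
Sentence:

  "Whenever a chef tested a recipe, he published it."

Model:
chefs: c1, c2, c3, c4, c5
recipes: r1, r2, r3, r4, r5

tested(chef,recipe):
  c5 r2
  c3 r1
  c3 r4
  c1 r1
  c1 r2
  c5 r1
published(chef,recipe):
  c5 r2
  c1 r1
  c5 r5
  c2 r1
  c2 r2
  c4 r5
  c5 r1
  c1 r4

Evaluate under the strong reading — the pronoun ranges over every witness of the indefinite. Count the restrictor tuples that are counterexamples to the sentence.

"it" takes "a recipe" as antecedent — a donkey pronoun bound across the clause boundary.
Strong reading: for every (c,r) with tested(c,r), published(c,r).
Restrictor pairs: (c1,r1) ✓  (c1,r2) ✗  (c3,r1) ✗  (c3,r4) ✗  (c5,r1) ✓  (c5,r2) ✓
Counterexamples (restrictor pairs failing the scope): 3.

3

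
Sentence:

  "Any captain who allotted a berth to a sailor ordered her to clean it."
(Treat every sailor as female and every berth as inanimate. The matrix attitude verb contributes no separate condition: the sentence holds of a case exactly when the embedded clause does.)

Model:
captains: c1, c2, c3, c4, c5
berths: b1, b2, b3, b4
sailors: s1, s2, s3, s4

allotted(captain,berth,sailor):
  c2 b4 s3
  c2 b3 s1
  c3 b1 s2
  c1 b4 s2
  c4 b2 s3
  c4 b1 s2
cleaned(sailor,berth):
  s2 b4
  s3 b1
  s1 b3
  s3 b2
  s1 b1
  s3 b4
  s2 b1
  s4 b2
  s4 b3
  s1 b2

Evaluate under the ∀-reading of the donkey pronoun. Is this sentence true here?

"her" takes "a sailor" as antecedent and "it" takes "a berth"; both are donkey pronouns co-varying with the restrictor.
Strong reading: for every (c,b,s) with allotted(c,b,s), cleaned(s,b).
Restrictor triples: (c1,b4,s2)→cleaned(s2,b4) ✓  (c2,b3,s1)→cleaned(s1,b3) ✓  (c2,b4,s3)→cleaned(s3,b4) ✓  (c3,b1,s2)→cleaned(s2,b1) ✓  (c4,b1,s2)→cleaned(s2,b1) ✓  (c4,b2,s3)→cleaned(s3,b2) ✓
Every restrictor triple satisfies the scope.

True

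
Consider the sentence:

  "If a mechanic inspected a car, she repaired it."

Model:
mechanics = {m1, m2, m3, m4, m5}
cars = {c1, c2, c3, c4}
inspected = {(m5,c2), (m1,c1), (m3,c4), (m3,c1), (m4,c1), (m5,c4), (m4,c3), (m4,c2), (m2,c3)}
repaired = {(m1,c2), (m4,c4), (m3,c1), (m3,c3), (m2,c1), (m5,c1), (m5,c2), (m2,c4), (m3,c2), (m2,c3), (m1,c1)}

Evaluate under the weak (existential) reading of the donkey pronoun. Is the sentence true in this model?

False

"it" takes "a car" as antecedent — a donkey pronoun bound across the clause boundary.
Weak reading: every mechanic m with some inspected-car has at least one inspected-car c such that repaired(m,c).
Per mechanic: m1:✓  m2:✓  m3:✓  m4:✗  m5:✓
m4 has no witness among its inspected-cars.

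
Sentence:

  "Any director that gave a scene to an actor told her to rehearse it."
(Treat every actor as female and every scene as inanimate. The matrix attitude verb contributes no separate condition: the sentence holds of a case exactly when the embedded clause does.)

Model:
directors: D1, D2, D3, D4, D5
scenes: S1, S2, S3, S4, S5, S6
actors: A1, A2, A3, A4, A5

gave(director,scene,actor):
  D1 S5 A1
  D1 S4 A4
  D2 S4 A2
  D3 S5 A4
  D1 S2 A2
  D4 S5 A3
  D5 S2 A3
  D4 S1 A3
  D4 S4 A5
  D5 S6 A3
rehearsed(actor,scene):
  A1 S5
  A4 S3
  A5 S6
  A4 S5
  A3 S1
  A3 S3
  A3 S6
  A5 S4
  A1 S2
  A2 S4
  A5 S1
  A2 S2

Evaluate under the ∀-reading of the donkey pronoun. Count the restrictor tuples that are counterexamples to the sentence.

"her" takes "an actor" as antecedent and "it" takes "a scene"; both are donkey pronouns co-varying with the restrictor.
Strong reading: for every (d,s,a) with gave(d,s,a), rehearsed(a,s).
Restrictor triples: (D1,S2,A2)→rehearsed(A2,S2) ✓  (D1,S4,A4)→rehearsed(A4,S4) ✗  (D1,S5,A1)→rehearsed(A1,S5) ✓  (D2,S4,A2)→rehearsed(A2,S4) ✓  (D3,S5,A4)→rehearsed(A4,S5) ✓  (D4,S1,A3)→rehearsed(A3,S1) ✓  (D4,S4,A5)→rehearsed(A5,S4) ✓  (D4,S5,A3)→rehearsed(A3,S5) ✗  (D5,S2,A3)→rehearsed(A3,S2) ✗  (D5,S6,A3)→rehearsed(A3,S6) ✓
Counterexamples (restrictor triples failing the scope): 3.

3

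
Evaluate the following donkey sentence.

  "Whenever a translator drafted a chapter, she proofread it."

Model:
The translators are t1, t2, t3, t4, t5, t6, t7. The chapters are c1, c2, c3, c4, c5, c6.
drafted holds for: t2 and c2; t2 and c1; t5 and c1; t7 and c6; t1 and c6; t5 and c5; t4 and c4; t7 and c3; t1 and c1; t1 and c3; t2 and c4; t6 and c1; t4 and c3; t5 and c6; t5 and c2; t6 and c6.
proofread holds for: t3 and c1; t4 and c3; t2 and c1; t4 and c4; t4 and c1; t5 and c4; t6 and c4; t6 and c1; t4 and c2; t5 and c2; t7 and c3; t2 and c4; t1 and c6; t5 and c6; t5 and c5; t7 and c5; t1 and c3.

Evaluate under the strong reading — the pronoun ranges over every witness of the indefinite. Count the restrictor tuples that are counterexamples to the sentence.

5

"it" takes "a chapter" as antecedent — a donkey pronoun bound across the clause boundary.
Strong reading: for every (t,c) with drafted(t,c), proofread(t,c).
Restrictor pairs: (t1,c1) ✗  (t1,c3) ✓  (t1,c6) ✓  (t2,c1) ✓  (t2,c2) ✗  (t2,c4) ✓  (t4,c3) ✓  (t4,c4) ✓  (t5,c1) ✗  (t5,c2) ✓  (t5,c5) ✓  (t5,c6) ✓  (t6,c1) ✓  (t6,c6) ✗  (t7,c3) ✓  (t7,c6) ✗
Counterexamples (restrictor pairs failing the scope): 5.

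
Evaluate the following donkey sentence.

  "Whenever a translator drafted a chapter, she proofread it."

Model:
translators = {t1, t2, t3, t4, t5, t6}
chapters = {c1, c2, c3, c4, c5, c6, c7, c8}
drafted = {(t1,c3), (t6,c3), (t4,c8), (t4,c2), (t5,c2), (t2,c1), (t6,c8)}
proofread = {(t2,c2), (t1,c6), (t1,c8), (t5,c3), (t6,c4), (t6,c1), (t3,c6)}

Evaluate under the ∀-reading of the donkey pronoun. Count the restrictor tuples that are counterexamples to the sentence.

7

"it" takes "a chapter" as antecedent — a donkey pronoun bound across the clause boundary.
Strong reading: for every (t,c) with drafted(t,c), proofread(t,c).
Restrictor pairs: (t1,c3) ✗  (t2,c1) ✗  (t4,c2) ✗  (t4,c8) ✗  (t5,c2) ✗  (t6,c3) ✗  (t6,c8) ✗
Counterexamples (restrictor pairs failing the scope): 7.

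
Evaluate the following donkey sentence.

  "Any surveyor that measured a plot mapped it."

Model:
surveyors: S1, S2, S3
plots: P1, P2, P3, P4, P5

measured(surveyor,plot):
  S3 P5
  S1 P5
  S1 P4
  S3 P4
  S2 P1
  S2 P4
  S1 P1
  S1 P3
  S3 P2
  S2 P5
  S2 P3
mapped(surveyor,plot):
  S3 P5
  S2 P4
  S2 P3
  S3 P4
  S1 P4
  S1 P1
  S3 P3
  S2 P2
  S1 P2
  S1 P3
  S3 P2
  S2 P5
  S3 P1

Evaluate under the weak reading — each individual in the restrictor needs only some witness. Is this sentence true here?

True

"it" takes "a plot" as antecedent — a donkey pronoun bound across the clause boundary.
Weak reading: every surveyor s with some measured-plot has at least one measured-plot p such that mapped(s,p).
Per surveyor: S1:✓  S2:✓  S3:✓
Every surveyor in the restrictor has a witness.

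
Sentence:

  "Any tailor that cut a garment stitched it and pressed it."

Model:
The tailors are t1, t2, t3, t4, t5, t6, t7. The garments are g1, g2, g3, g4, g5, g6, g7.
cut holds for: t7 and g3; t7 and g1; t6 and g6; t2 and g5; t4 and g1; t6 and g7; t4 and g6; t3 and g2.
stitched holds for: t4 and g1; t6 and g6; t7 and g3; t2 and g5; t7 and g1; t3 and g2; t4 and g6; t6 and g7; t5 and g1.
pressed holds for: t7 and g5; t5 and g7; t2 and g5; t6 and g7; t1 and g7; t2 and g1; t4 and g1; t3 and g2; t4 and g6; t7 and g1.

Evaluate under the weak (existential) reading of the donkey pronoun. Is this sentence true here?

True

"it" takes "a garment" as antecedent — a donkey pronoun bound across the clause boundary.
Weak reading: every tailor t with some cut-garment has at least one cut-garment g such that stitched(t,g) ∧ pressed(t,g).
Per tailor: t2:✓  t3:✓  t4:✓  t6:✓  t7:✓
Every tailor in the restrictor has a witness.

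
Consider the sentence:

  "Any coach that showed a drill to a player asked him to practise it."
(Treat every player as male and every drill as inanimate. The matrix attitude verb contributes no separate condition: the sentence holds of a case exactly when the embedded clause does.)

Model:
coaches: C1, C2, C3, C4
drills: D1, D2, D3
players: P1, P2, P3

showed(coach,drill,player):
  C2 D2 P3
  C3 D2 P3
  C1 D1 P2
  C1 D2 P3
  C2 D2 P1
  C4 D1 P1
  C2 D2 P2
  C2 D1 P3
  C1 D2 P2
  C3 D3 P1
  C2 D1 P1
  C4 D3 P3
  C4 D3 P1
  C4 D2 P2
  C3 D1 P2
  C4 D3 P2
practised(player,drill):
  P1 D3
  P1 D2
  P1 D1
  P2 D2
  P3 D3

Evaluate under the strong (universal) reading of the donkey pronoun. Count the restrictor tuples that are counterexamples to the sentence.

7

"him" takes "a player" as antecedent and "it" takes "a drill"; both are donkey pronouns co-varying with the restrictor.
Strong reading: for every (c,d,p) with showed(c,d,p), practised(p,d).
Restrictor triples: (C1,D1,P2)→practised(P2,D1) ✗  (C1,D2,P2)→practised(P2,D2) ✓  (C1,D2,P3)→practised(P3,D2) ✗  (C2,D1,P1)→practised(P1,D1) ✓  (C2,D1,P3)→practised(P3,D1) ✗  (C2,D2,P1)→practised(P1,D2) ✓  (C2,D2,P2)→practised(P2,D2) ✓  (C2,D2,P3)→practised(P3,D2) ✗  (C3,D1,P2)→practised(P2,D1) ✗  (C3,D2,P3)→practised(P3,D2) ✗  (C3,D3,P1)→practised(P1,D3) ✓  (C4,D1,P1)→practised(P1,D1) ✓  (C4,D2,P2)→practised(P2,D2) ✓  (C4,D3,P1)→practised(P1,D3) ✓  (C4,D3,P2)→practised(P2,D3) ✗  (C4,D3,P3)→practised(P3,D3) ✓
Counterexamples (restrictor triples failing the scope): 7.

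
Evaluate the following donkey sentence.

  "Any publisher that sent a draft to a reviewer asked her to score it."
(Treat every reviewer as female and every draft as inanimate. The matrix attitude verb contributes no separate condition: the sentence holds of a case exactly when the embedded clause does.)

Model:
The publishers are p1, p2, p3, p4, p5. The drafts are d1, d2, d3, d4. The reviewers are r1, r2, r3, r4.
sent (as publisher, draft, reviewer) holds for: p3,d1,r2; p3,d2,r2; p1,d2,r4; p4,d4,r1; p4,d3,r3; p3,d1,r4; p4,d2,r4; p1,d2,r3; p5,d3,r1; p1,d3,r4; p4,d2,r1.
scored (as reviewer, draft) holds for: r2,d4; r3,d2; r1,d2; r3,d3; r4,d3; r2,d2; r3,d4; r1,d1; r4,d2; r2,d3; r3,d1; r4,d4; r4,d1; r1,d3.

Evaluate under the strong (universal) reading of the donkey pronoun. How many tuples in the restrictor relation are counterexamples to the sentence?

"her" takes "a reviewer" as antecedent and "it" takes "a draft"; both are donkey pronouns co-varying with the restrictor.
Strong reading: for every (p,d,r) with sent(p,d,r), scored(r,d).
Restrictor triples: (p1,d2,r3)→scored(r3,d2) ✓  (p1,d2,r4)→scored(r4,d2) ✓  (p1,d3,r4)→scored(r4,d3) ✓  (p3,d1,r2)→scored(r2,d1) ✗  (p3,d1,r4)→scored(r4,d1) ✓  (p3,d2,r2)→scored(r2,d2) ✓  (p4,d2,r1)→scored(r1,d2) ✓  (p4,d2,r4)→scored(r4,d2) ✓  (p4,d3,r3)→scored(r3,d3) ✓  (p4,d4,r1)→scored(r1,d4) ✗  (p5,d3,r1)→scored(r1,d3) ✓
Counterexamples (restrictor triples failing the scope): 2.

2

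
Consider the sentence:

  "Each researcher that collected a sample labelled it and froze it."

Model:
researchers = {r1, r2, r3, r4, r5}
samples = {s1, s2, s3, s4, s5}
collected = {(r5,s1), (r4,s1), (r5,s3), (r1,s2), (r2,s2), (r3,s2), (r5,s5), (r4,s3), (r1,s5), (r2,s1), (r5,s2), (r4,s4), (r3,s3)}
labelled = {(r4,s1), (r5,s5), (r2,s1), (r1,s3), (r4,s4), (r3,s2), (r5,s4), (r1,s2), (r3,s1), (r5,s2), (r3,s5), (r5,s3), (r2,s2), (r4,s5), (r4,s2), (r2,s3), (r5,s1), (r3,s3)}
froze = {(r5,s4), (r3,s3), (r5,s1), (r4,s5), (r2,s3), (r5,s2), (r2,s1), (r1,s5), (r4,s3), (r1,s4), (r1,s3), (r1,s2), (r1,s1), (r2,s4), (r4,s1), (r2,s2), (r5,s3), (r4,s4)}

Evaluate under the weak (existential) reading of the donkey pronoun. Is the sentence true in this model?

True

"it" takes "a sample" as antecedent — a donkey pronoun bound across the clause boundary.
Weak reading: every researcher r with some collected-sample has at least one collected-sample s such that labelled(r,s) ∧ froze(r,s).
Per researcher: r1:✓  r2:✓  r3:✓  r4:✓  r5:✓
Every researcher in the restrictor has a witness.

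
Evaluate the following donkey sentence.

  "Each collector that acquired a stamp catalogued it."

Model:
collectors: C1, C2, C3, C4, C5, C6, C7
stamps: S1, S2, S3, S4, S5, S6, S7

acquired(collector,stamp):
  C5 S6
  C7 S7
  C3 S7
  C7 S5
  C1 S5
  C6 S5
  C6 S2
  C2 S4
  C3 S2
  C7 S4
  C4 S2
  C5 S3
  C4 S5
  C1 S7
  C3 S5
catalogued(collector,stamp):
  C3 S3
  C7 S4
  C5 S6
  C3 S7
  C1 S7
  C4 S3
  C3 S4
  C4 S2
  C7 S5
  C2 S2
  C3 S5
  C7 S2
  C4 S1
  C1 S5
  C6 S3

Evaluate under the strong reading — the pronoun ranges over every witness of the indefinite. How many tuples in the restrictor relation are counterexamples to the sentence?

"it" takes "a stamp" as antecedent — a donkey pronoun bound across the clause boundary.
Strong reading: for every (c,s) with acquired(c,s), catalogued(c,s).
Restrictor pairs: (C1,S5) ✓  (C1,S7) ✓  (C2,S4) ✗  (C3,S2) ✗  (C3,S5) ✓  (C3,S7) ✓  (C4,S2) ✓  (C4,S5) ✗  (C5,S3) ✗  (C5,S6) ✓  (C6,S2) ✗  (C6,S5) ✗  (C7,S4) ✓  (C7,S5) ✓  (C7,S7) ✗
Counterexamples (restrictor pairs failing the scope): 7.

7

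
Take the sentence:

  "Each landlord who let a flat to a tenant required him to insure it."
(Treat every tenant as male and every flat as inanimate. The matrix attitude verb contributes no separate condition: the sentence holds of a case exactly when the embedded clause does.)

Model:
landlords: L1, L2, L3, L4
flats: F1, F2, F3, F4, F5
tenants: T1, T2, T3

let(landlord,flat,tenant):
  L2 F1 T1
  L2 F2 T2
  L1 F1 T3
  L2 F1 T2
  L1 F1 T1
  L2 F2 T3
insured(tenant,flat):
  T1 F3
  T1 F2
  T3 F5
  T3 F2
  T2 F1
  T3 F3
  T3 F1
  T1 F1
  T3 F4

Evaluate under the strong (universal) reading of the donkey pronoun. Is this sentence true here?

False

"him" takes "a tenant" as antecedent and "it" takes "a flat"; both are donkey pronouns co-varying with the restrictor.
Strong reading: for every (l,f,t) with let(l,f,t), insured(t,f).
Restrictor triples: (L1,F1,T1)→insured(T1,F1) ✓  (L1,F1,T3)→insured(T3,F1) ✓  (L2,F1,T1)→insured(T1,F1) ✓  (L2,F1,T2)→insured(T2,F1) ✓  (L2,F2,T2)→insured(T2,F2) ✗  (L2,F2,T3)→insured(T3,F2) ✓
Counterexample: (L2,F2,T2) — insured(T2,F2) does not hold.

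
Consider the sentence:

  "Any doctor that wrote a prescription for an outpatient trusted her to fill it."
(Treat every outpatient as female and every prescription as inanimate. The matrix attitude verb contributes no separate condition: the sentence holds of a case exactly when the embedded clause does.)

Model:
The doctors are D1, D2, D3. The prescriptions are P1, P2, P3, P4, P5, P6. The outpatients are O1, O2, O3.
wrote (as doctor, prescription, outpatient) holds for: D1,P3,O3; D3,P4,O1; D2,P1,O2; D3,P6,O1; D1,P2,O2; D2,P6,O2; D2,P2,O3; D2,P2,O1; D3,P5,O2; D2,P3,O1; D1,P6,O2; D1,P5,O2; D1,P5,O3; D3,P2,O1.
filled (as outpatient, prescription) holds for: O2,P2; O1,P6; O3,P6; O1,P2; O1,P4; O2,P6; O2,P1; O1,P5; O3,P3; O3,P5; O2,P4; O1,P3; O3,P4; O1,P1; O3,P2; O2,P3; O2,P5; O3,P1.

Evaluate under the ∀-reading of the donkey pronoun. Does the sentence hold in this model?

True

"her" takes "an outpatient" as antecedent and "it" takes "a prescription"; both are donkey pronouns co-varying with the restrictor.
Strong reading: for every (d,p,o) with wrote(d,p,o), filled(o,p).
Restrictor triples: (D1,P2,O2)→filled(O2,P2) ✓  (D1,P3,O3)→filled(O3,P3) ✓  (D1,P5,O2)→filled(O2,P5) ✓  (D1,P5,O3)→filled(O3,P5) ✓  (D1,P6,O2)→filled(O2,P6) ✓  (D2,P1,O2)→filled(O2,P1) ✓  (D2,P2,O1)→filled(O1,P2) ✓  (D2,P2,O3)→filled(O3,P2) ✓  (D2,P3,O1)→filled(O1,P3) ✓  (D2,P6,O2)→filled(O2,P6) ✓  (D3,P2,O1)→filled(O1,P2) ✓  (D3,P4,O1)→filled(O1,P4) ✓  (D3,P5,O2)→filled(O2,P5) ✓  (D3,P6,O1)→filled(O1,P6) ✓
Every restrictor triple satisfies the scope.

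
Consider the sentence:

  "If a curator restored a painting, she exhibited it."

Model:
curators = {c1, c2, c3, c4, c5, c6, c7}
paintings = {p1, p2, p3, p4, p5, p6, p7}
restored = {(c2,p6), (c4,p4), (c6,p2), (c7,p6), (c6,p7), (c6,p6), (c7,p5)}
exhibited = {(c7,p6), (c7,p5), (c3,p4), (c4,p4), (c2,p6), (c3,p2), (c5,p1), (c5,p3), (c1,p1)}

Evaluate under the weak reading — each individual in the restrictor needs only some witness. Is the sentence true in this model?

"it" takes "a painting" as antecedent — a donkey pronoun bound across the clause boundary.
Weak reading: every curator c with some restored-painting has at least one restored-painting p such that exhibited(c,p).
Per curator: c2:✓  c4:✓  c6:✗  c7:✓
c6 has no witness among its restored-paintings.

False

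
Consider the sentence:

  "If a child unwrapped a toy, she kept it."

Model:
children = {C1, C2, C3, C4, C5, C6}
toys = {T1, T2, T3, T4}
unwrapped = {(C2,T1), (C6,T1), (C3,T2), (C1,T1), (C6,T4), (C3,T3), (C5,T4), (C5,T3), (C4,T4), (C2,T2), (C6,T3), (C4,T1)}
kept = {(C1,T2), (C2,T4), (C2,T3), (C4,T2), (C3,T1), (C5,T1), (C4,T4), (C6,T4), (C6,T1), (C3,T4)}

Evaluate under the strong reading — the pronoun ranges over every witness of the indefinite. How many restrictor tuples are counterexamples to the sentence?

9

"it" takes "a toy" as antecedent — a donkey pronoun bound across the clause boundary.
Strong reading: for every (c,t) with unwrapped(c,t), kept(c,t).
Restrictor pairs: (C1,T1) ✗  (C2,T1) ✗  (C2,T2) ✗  (C3,T2) ✗  (C3,T3) ✗  (C4,T1) ✗  (C4,T4) ✓  (C5,T3) ✗  (C5,T4) ✗  (C6,T1) ✓  (C6,T3) ✗  (C6,T4) ✓
Counterexamples (restrictor pairs failing the scope): 9.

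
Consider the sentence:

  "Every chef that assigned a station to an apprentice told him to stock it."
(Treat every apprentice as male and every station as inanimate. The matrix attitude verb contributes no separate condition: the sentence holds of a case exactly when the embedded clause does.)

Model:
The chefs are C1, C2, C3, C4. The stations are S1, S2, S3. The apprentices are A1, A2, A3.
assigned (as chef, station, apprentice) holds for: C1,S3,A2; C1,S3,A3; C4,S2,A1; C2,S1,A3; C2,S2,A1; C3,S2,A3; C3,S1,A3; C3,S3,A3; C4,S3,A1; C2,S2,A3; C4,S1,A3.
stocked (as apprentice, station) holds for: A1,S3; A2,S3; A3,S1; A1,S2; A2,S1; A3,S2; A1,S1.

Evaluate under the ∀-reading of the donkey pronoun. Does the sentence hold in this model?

"him" takes "an apprentice" as antecedent and "it" takes "a station"; both are donkey pronouns co-varying with the restrictor.
Strong reading: for every (c,s,a) with assigned(c,s,a), stocked(a,s).
Restrictor triples: (C1,S3,A2)→stocked(A2,S3) ✓  (C1,S3,A3)→stocked(A3,S3) ✗  (C2,S1,A3)→stocked(A3,S1) ✓  (C2,S2,A1)→stocked(A1,S2) ✓  (C2,S2,A3)→stocked(A3,S2) ✓  (C3,S1,A3)→stocked(A3,S1) ✓  (C3,S2,A3)→stocked(A3,S2) ✓  (C3,S3,A3)→stocked(A3,S3) ✗  (C4,S1,A3)→stocked(A3,S1) ✓  (C4,S2,A1)→stocked(A1,S2) ✓  (C4,S3,A1)→stocked(A1,S3) ✓
Counterexample: (C1,S3,A3) — stocked(A3,S3) does not hold.

False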